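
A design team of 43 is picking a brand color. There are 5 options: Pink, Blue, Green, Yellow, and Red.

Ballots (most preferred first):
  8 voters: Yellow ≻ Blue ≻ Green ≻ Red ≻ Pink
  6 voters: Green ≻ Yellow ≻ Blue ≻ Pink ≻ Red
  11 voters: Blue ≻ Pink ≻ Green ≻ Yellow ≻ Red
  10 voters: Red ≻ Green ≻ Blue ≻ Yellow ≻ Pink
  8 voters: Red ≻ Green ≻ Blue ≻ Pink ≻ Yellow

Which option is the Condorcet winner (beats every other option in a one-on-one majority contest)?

Green vs Pink: 32–11
Green vs Blue: 24–19
Green vs Yellow: 35–8
Green vs Red: 25–18
Green beats every other option.

Green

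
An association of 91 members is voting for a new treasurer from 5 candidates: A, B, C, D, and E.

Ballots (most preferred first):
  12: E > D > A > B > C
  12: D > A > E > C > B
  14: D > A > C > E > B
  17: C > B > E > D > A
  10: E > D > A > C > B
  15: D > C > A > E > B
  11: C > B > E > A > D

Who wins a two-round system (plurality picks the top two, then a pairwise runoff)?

D

Round 1 first-place votes: A 0, B 0, C 28, D 41, E 22. D and C advance.
Runoff: D is ranked above C on 63 ballots, C above D on 28.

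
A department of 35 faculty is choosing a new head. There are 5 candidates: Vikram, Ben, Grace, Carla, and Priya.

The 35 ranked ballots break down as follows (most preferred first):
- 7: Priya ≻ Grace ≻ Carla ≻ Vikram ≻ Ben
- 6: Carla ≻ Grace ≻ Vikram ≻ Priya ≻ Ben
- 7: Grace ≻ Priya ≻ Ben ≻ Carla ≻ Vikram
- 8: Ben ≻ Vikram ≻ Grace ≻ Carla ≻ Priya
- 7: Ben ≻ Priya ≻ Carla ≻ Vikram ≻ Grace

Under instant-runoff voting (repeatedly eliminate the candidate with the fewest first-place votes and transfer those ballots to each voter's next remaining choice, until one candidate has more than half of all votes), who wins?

Grace

Round 1: Vikram 0, Ben 15, Grace 7, Carla 6, Priya 7. Vikram eliminated.
Round 2: Ben 15, Grace 7, Carla 6, Priya 7. Carla eliminated.
Round 3: Ben 15, Grace 13, Priya 7. Priya eliminated.
Round 4: Ben 15, Grace 20. Grace has a majority (≥18).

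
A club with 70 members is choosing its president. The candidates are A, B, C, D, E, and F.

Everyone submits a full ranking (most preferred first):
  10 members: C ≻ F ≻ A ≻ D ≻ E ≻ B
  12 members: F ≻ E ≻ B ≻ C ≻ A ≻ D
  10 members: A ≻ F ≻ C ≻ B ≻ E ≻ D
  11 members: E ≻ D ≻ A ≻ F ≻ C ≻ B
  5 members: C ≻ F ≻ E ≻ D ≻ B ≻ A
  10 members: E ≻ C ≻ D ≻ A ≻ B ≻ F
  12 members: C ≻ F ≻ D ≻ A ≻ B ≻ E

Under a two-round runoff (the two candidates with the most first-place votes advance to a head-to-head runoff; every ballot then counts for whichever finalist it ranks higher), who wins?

C

Round 1 first-place votes: A 10, B 0, C 27, D 0, E 21, F 12. C and E advance.
Runoff: C is ranked above E on 37 ballots, E above C on 33.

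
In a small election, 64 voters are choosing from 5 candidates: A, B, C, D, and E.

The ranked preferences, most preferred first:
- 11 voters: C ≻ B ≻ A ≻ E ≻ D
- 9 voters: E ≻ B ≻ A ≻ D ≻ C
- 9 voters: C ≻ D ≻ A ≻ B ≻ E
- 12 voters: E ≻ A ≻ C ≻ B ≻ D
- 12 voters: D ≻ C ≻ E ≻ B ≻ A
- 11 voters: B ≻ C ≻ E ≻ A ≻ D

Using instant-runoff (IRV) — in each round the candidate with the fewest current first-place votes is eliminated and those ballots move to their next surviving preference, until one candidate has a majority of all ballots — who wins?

Round 1: A 0, B 11, C 20, D 12, E 21. A eliminated.
Round 2: B 11, C 20, D 12, E 21. B eliminated.
Round 3: C 31, D 12, E 21. D eliminated.
Round 4: C 43, E 21. C has a majority (≥33).

C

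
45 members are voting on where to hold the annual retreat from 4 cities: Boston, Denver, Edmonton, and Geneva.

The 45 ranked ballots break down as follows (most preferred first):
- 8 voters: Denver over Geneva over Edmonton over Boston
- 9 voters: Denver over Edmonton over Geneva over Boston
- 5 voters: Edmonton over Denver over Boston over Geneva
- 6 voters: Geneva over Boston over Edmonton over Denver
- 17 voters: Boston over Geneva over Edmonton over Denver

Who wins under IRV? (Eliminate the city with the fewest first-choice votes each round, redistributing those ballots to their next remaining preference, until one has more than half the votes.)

Boston

Round 1: Boston 17, Denver 17, Edmonton 5, Geneva 6. Edmonton eliminated.
Round 2: Boston 17, Denver 22, Geneva 6. Geneva eliminated.
Round 3: Boston 23, Denver 22. Boston has a majority (≥23).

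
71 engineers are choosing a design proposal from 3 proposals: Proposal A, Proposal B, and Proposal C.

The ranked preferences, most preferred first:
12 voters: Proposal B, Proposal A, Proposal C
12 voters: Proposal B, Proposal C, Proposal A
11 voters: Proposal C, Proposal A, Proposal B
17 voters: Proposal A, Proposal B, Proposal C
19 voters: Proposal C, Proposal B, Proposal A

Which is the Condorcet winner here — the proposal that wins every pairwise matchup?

Proposal B vs Proposal A: 43–28
Proposal B vs Proposal C: 41–30
Proposal B beats every other proposal.

Proposal B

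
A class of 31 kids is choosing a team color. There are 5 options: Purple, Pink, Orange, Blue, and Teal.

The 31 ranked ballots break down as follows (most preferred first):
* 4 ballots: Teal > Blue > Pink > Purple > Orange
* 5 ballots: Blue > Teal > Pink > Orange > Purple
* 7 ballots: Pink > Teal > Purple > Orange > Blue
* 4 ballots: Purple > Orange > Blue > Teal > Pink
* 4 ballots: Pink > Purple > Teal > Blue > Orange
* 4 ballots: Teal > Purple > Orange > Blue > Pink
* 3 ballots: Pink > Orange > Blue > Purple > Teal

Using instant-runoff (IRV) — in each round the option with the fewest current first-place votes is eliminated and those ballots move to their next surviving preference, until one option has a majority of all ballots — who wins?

Blue

Round 1: Purple 4, Pink 14, Orange 0, Blue 5, Teal 8. Orange eliminated.
Round 2: Purple 4, Pink 14, Blue 5, Teal 8. Purple eliminated.
Round 3: Pink 14, Blue 9, Teal 8. Teal eliminated.
Round 4: Pink 14, Blue 17. Blue has a majority (≥16).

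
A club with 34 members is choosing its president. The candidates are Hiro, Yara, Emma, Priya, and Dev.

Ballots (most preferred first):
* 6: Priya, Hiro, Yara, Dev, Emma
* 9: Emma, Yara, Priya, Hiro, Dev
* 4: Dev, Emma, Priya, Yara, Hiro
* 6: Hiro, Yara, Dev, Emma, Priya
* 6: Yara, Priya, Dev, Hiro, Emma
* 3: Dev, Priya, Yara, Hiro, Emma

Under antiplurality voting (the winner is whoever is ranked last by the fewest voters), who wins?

Last-place votes: Hiro 4, Yara 0, Emma 15, Priya 6, Dev 9.

Yara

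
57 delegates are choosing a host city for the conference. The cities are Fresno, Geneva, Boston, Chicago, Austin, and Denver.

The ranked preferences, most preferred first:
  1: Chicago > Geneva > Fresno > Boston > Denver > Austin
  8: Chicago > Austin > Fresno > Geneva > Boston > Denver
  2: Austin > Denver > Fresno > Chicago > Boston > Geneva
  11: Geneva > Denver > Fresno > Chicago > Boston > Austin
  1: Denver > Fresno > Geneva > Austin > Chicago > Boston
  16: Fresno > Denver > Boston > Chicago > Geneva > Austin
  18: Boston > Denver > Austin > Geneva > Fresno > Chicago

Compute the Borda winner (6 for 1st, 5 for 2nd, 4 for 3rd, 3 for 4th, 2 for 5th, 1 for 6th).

Fresno: 1×4 + 8×4 + 2×4 + 11×4 + 1×5 + 16×6 + 18×2 = 225
Geneva: 1×5 + 8×3 + 2×1 + 11×6 + 1×4 + 16×2 + 18×3 = 187
Boston: 1×3 + 8×2 + 2×2 + 11×2 + 1×1 + 16×4 + 18×6 = 218
Chicago: 1×6 + 8×6 + 2×3 + 11×3 + 1×2 + 16×3 + 18×1 = 161
Austin: 1×1 + 8×5 + 2×6 + 11×1 + 1×3 + 16×1 + 18×4 = 155
Denver: 1×2 + 8×1 + 2×5 + 11×5 + 1×6 + 16×5 + 18×5 = 251

Denver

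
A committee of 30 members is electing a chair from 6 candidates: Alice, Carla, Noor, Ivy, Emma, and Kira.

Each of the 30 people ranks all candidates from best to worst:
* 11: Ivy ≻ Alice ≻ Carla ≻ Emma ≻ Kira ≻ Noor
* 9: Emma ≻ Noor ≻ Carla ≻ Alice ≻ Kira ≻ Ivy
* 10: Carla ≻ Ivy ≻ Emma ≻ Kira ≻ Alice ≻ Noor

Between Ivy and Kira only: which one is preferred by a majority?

Ivy is ranked above Kira on 21 ballots; Kira above Ivy on 9.

Ivy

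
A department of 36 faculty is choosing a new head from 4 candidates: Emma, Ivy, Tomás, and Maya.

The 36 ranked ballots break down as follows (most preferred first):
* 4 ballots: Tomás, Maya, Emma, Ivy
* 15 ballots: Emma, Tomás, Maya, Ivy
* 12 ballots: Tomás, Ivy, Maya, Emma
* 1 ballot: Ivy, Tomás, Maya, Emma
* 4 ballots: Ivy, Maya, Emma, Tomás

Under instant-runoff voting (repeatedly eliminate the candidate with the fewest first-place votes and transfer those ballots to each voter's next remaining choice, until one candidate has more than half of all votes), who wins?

Emma

Round 1: Emma 15, Ivy 5, Tomás 16, Maya 0. Maya eliminated.
Round 2: Emma 15, Ivy 5, Tomás 16. Ivy eliminated.
Round 3: Emma 19, Tomás 17. Emma has a majority (≥19).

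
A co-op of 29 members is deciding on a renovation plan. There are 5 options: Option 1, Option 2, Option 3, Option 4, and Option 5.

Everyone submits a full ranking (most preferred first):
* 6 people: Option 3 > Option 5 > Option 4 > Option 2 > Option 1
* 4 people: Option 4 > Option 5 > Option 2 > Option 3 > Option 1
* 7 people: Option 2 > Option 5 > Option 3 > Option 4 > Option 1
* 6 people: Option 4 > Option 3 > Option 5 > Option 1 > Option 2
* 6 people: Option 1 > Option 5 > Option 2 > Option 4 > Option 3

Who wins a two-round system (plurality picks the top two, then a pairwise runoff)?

Option 4

Round 1 first-place votes: Option 1 6, Option 2 7, Option 3 6, Option 4 10, Option 5 0. Option 4 and Option 2 advance.
Runoff: Option 4 is ranked above Option 2 on 16 ballots, Option 2 above Option 4 on 13.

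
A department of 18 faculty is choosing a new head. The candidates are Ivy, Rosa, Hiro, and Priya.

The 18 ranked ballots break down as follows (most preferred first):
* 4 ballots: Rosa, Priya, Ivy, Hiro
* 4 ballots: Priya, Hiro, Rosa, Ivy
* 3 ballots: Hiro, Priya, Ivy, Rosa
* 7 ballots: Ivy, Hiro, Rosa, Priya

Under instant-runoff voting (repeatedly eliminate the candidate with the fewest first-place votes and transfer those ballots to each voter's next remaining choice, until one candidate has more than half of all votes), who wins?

Priya

Round 1: Ivy 7, Rosa 4, Hiro 3, Priya 4. Hiro eliminated.
Round 2: Ivy 7, Rosa 4, Priya 7. Rosa eliminated.
Round 3: Ivy 7, Priya 11. Priya has a majority (≥10).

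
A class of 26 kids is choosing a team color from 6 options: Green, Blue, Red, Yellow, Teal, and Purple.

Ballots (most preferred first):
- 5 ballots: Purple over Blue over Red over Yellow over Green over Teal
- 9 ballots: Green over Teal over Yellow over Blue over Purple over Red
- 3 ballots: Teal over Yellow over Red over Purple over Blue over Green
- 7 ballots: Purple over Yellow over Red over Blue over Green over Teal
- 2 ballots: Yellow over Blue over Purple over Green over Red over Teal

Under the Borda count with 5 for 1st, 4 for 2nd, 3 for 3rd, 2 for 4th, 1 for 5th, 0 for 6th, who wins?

Green: 5×1 + 9×5 + 3×0 + 7×1 + 2×2 = 61
Blue: 5×4 + 9×2 + 3×1 + 7×2 + 2×4 = 63
Red: 5×3 + 9×0 + 3×3 + 7×3 + 2×1 = 47
Yellow: 5×2 + 9×3 + 3×4 + 7×4 + 2×5 = 87
Teal: 5×0 + 9×4 + 3×5 + 7×0 + 2×0 = 51
Purple: 5×5 + 9×1 + 3×2 + 7×5 + 2×3 = 81

Yellow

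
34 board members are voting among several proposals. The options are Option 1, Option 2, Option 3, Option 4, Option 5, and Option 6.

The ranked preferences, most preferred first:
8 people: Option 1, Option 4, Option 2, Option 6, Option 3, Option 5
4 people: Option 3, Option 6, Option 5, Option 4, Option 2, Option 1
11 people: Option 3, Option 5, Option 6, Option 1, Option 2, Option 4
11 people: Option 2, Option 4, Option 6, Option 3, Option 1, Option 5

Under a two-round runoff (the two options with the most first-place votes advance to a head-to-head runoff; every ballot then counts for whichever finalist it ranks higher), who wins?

Option 2

Round 1 first-place votes: Option 1 8, Option 2 11, Option 3 15, Option 4 0, Option 5 0, Option 6 0. Option 3 and Option 2 advance.
Runoff: Option 3 is ranked above Option 2 on 15 ballots, Option 2 above Option 3 on 19.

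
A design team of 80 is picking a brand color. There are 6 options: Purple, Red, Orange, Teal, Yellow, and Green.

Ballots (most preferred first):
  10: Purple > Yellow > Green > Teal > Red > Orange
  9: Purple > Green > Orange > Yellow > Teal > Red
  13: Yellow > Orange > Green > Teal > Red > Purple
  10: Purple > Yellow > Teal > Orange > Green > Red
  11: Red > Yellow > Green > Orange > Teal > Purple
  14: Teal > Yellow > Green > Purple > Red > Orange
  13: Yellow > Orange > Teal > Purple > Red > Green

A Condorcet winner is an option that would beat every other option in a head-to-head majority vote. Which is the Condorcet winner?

Yellow

Yellow vs Purple: 51–29
Yellow vs Red: 69–11
Yellow vs Orange: 71–9
Yellow vs Teal: 66–14
Yellow vs Green: 71–9
Yellow beats every other option.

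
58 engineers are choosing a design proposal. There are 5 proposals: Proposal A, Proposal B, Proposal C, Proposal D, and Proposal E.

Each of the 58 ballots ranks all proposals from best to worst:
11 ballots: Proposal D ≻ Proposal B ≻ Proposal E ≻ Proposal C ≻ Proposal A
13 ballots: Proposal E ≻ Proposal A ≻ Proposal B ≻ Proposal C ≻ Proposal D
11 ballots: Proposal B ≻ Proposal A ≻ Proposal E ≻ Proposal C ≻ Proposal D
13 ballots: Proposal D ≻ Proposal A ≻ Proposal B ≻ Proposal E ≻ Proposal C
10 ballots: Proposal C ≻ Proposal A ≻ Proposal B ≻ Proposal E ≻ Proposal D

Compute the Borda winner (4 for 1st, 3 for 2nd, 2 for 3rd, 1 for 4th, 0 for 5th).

Proposal A: 11×0 + 13×3 + 11×3 + 13×3 + 10×3 = 141
Proposal B: 11×3 + 13×2 + 11×4 + 13×2 + 10×2 = 149
Proposal C: 11×1 + 13×1 + 11×1 + 13×0 + 10×4 = 75
Proposal D: 11×4 + 13×0 + 11×0 + 13×4 + 10×0 = 96
Proposal E: 11×2 + 13×4 + 11×2 + 13×1 + 10×1 = 119

Proposal B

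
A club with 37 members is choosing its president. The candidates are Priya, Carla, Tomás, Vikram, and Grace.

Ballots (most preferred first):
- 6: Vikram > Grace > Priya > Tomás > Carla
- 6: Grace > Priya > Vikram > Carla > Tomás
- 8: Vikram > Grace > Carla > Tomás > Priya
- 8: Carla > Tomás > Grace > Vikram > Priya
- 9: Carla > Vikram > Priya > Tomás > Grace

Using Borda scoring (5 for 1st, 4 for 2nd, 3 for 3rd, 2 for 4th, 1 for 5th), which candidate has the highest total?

Priya: 6×3 + 6×4 + 8×1 + 8×1 + 9×3 = 85
Carla: 6×1 + 6×2 + 8×3 + 8×5 + 9×5 = 127
Tomás: 6×2 + 6×1 + 8×2 + 8×4 + 9×2 = 84
Vikram: 6×5 + 6×3 + 8×5 + 8×2 + 9×4 = 140
Grace: 6×4 + 6×5 + 8×4 + 8×3 + 9×1 = 119

Vikram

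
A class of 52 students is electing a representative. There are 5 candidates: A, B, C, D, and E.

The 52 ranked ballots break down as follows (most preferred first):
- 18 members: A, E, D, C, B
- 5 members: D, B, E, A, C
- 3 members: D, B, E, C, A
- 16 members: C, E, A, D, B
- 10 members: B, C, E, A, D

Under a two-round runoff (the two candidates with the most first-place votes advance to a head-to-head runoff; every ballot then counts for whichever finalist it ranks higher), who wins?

C

Round 1 first-place votes: A 18, B 10, C 16, D 8, E 0. A and C advance.
Runoff: A is ranked above C on 23 ballots, C above A on 29.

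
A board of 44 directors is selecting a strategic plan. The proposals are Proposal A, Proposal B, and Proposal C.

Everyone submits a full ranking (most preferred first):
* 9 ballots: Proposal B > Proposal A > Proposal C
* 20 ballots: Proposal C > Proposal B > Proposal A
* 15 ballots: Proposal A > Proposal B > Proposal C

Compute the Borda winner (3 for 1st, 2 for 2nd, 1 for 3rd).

Proposal A: 9×2 + 20×1 + 15×3 = 83
Proposal B: 9×3 + 20×2 + 15×2 = 97
Proposal C: 9×1 + 20×3 + 15×1 = 84

Proposal B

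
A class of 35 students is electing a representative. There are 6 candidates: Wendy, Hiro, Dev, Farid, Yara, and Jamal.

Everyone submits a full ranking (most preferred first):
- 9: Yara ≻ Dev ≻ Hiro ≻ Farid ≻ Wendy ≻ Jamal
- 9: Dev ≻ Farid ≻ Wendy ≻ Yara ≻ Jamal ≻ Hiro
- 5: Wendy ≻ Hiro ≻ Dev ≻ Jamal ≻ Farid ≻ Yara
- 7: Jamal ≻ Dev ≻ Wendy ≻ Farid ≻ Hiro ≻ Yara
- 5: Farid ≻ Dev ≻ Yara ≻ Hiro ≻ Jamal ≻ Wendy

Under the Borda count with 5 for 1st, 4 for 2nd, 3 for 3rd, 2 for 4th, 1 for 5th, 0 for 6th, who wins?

Wendy: 9×1 + 9×3 + 5×5 + 7×3 + 5×0 = 82
Hiro: 9×3 + 9×0 + 5×4 + 7×1 + 5×2 = 64
Dev: 9×4 + 9×5 + 5×3 + 7×4 + 5×4 = 144
Farid: 9×2 + 9×4 + 5×1 + 7×2 + 5×5 = 98
Yara: 9×5 + 9×2 + 5×0 + 7×0 + 5×3 = 78
Jamal: 9×0 + 9×1 + 5×2 + 7×5 + 5×1 = 59

Dev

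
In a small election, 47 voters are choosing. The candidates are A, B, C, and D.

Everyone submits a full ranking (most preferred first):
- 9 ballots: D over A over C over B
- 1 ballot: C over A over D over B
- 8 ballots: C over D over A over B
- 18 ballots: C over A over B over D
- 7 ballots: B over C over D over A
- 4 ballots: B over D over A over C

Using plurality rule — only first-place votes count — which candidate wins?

First-place votes: A 0, B 11, C 27, D 9.

C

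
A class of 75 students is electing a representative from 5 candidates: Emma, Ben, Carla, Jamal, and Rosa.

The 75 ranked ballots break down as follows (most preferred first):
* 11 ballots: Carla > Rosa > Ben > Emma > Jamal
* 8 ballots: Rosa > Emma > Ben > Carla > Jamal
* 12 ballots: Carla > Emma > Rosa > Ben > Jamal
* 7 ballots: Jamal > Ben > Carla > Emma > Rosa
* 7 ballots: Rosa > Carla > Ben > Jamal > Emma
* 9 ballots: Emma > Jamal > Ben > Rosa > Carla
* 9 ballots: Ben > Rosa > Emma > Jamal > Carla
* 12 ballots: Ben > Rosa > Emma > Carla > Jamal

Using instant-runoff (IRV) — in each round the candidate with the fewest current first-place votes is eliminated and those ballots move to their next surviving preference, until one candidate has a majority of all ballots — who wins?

Ben

Round 1: Emma 9, Ben 21, Carla 23, Jamal 7, Rosa 15. Jamal eliminated.
Round 2: Emma 9, Ben 28, Carla 23, Rosa 15. Emma eliminated.
Round 3: Ben 37, Carla 23, Rosa 15. Rosa eliminated.
Round 4: Ben 45, Carla 30. Ben has a majority (≥38).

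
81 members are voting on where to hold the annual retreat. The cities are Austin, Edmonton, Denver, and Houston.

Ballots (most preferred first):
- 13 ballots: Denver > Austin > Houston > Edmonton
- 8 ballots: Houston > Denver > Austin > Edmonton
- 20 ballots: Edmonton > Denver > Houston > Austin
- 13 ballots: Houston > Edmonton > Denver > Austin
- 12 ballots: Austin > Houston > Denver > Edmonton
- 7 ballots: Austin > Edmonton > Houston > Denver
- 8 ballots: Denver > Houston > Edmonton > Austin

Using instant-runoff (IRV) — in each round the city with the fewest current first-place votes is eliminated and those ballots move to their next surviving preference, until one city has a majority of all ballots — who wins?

Round 1: Austin 19, Edmonton 20, Denver 21, Houston 21. Austin eliminated.
Round 2: Edmonton 27, Denver 21, Houston 33. Denver eliminated.
Round 3: Edmonton 27, Houston 54. Houston has a majority (≥41).

Houston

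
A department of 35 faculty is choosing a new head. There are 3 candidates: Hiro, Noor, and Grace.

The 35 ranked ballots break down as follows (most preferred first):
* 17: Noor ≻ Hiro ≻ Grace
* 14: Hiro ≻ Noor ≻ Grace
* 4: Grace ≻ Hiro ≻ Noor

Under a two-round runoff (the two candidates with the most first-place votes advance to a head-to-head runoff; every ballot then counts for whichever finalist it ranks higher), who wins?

Hiro

Round 1 first-place votes: Hiro 14, Noor 17, Grace 4. Noor and Hiro advance.
Runoff: Noor is ranked above Hiro on 17 ballots, Hiro above Noor on 18.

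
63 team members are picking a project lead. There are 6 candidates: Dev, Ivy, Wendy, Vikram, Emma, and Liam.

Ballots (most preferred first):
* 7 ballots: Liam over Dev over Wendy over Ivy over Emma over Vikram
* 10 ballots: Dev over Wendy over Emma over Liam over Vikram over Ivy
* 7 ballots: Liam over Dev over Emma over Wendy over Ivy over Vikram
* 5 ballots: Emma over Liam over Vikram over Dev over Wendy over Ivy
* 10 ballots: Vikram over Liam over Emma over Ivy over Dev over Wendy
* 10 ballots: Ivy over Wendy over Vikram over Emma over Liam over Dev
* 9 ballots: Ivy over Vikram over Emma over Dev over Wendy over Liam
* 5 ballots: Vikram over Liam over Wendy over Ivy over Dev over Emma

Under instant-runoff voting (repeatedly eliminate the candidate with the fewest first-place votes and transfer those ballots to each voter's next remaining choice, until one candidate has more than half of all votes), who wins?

Round 1: Dev 10, Ivy 19, Wendy 0, Vikram 15, Emma 5, Liam 14. Wendy eliminated.
Round 2: Dev 10, Ivy 19, Vikram 15, Emma 5, Liam 14. Emma eliminated.
Round 3: Dev 10, Ivy 19, Vikram 15, Liam 19. Dev eliminated.
Round 4: Ivy 19, Vikram 15, Liam 29. Vikram eliminated.
Round 5: Ivy 19, Liam 44. Liam has a majority (≥32).

Liam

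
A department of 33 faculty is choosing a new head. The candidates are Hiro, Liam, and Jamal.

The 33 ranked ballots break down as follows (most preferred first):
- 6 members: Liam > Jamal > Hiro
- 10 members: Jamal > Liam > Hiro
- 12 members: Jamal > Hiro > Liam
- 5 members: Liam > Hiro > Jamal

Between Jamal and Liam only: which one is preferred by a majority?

Jamal is ranked above Liam on 22 ballots; Liam above Jamal on 11.

Jamal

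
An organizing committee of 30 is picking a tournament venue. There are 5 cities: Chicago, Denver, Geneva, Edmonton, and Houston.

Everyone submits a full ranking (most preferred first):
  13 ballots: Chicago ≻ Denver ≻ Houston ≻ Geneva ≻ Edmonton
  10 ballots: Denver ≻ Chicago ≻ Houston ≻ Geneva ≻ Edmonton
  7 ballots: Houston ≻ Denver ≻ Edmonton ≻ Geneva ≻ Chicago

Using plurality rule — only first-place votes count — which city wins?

First-place votes: Chicago 13, Denver 10, Geneva 0, Edmonton 0, Houston 7.

Chicago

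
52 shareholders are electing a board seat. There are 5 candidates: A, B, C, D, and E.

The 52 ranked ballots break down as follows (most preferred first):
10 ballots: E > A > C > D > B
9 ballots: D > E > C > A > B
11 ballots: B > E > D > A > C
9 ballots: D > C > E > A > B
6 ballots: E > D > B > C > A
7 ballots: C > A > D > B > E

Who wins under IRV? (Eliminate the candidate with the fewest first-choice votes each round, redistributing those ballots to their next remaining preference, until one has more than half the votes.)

Round 1: A 0, B 11, C 7, D 18, E 16. A eliminated.
Round 2: B 11, C 7, D 18, E 16. C eliminated.
Round 3: B 11, D 25, E 16. B eliminated.
Round 4: D 25, E 27. E has a majority (≥27).

E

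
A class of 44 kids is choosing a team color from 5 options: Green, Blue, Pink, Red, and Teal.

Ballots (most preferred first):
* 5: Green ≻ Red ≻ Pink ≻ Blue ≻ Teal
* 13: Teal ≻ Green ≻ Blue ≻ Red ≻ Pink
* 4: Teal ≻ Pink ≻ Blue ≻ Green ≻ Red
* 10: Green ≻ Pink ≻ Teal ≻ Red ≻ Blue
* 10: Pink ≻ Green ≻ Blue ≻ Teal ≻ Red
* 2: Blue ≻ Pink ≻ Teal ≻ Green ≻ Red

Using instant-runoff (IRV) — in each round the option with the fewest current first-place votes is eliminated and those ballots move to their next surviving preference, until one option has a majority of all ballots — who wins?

Round 1: Green 15, Blue 2, Pink 10, Red 0, Teal 17. Red eliminated.
Round 2: Green 15, Blue 2, Pink 10, Teal 17. Blue eliminated.
Round 3: Green 15, Pink 12, Teal 17. Pink eliminated.
Round 4: Green 25, Teal 19. Green has a majority (≥23).

Green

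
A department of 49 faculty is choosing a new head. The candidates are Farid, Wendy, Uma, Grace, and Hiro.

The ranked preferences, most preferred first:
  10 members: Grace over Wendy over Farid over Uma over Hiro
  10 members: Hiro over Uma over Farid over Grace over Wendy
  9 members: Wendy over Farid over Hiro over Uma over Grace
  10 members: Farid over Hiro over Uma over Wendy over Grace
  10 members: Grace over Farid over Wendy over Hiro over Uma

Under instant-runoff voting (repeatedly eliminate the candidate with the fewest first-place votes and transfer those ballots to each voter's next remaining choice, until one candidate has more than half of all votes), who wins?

Farid

Round 1: Farid 10, Wendy 9, Uma 0, Grace 20, Hiro 10. Uma eliminated.
Round 2: Farid 10, Wendy 9, Grace 20, Hiro 10. Wendy eliminated.
Round 3: Farid 19, Grace 20, Hiro 10. Hiro eliminated.
Round 4: Farid 29, Grace 20. Farid has a majority (≥25).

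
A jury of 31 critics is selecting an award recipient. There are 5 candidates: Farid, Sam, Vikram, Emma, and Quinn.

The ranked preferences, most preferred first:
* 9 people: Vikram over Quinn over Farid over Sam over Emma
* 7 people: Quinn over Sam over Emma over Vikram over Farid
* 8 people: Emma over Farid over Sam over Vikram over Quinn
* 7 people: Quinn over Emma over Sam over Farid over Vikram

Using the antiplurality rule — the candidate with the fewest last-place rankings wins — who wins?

Last-place votes: Farid 7, Sam 0, Vikram 7, Emma 9, Quinn 8.

Sam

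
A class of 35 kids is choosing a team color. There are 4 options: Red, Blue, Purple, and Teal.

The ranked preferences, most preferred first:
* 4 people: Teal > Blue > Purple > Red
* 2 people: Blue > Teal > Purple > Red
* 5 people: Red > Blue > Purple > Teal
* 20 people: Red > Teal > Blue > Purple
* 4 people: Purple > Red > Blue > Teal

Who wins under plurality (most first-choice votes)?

Red

First-place votes: Red 25, Blue 2, Purple 4, Teal 4.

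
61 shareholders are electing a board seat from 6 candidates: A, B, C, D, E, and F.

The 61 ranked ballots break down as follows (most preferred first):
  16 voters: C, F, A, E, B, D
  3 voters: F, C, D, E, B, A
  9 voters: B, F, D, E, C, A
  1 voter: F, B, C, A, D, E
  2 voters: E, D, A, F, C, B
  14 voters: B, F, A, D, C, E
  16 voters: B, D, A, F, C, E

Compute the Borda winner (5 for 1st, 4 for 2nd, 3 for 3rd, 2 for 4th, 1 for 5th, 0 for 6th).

A: 16×3 + 3×0 + 9×0 + 1×2 + 2×3 + 14×3 + 16×3 = 146
B: 16×1 + 3×1 + 9×5 + 1×4 + 2×0 + 14×5 + 16×5 = 218
C: 16×5 + 3×4 + 9×1 + 1×3 + 2×1 + 14×1 + 16×1 = 136
D: 16×0 + 3×3 + 9×3 + 1×1 + 2×4 + 14×2 + 16×4 = 137
E: 16×2 + 3×2 + 9×2 + 1×0 + 2×5 + 14×0 + 16×0 = 66
F: 16×4 + 3×5 + 9×4 + 1×5 + 2×2 + 14×4 + 16×2 = 212

B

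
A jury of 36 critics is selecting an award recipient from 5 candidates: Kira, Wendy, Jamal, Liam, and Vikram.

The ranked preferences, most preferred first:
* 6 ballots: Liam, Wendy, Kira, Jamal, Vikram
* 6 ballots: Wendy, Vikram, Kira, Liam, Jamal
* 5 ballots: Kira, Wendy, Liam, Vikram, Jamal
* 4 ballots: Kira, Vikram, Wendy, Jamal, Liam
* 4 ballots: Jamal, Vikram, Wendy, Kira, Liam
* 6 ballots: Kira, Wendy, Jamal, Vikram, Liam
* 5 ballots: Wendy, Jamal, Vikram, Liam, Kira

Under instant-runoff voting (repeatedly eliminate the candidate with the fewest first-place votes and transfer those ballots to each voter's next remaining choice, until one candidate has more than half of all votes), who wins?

Wendy

Round 1: Kira 15, Wendy 11, Jamal 4, Liam 6, Vikram 0. Vikram eliminated.
Round 2: Kira 15, Wendy 11, Jamal 4, Liam 6. Jamal eliminated.
Round 3: Kira 15, Wendy 15, Liam 6. Liam eliminated.
Round 4: Kira 15, Wendy 21. Wendy has a majority (≥19).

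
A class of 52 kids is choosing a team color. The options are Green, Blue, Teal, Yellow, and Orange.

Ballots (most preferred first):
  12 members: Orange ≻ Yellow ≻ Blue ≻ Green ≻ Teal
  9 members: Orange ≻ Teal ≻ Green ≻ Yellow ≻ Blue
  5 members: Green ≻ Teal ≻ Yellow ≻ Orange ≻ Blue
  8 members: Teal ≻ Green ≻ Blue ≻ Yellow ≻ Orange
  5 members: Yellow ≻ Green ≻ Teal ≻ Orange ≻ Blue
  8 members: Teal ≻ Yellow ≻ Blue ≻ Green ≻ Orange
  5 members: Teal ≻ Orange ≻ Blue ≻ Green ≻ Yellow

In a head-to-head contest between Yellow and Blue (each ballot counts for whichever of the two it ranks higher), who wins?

Yellow

Yellow is ranked above Blue on 39 ballots; Blue above Yellow on 13.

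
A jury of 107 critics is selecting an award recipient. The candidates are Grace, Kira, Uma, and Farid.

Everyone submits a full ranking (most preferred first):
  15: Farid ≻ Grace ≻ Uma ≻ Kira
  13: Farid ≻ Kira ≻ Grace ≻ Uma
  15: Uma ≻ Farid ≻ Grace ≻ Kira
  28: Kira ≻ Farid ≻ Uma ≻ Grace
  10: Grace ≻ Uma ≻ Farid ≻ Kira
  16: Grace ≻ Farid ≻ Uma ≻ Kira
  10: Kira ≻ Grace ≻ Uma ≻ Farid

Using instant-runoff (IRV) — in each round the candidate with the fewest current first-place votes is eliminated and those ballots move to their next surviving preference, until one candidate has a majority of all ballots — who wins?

Round 1: Grace 26, Kira 38, Uma 15, Farid 28. Uma eliminated.
Round 2: Grace 26, Kira 38, Farid 43. Grace eliminated.
Round 3: Kira 38, Farid 69. Farid has a majority (≥54).

Farid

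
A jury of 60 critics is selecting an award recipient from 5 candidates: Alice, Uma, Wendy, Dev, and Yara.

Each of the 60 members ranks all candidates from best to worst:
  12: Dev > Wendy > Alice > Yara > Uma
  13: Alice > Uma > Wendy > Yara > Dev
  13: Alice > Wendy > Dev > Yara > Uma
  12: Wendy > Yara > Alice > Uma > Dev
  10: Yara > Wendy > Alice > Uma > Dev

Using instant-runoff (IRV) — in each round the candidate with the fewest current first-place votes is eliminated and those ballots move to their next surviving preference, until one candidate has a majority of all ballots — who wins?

Round 1: Alice 26, Uma 0, Wendy 12, Dev 12, Yara 10. Uma eliminated.
Round 2: Alice 26, Wendy 12, Dev 12, Yara 10. Yara eliminated.
Round 3: Alice 26, Wendy 22, Dev 12. Dev eliminated.
Round 4: Alice 26, Wendy 34. Wendy has a majority (≥31).

Wendy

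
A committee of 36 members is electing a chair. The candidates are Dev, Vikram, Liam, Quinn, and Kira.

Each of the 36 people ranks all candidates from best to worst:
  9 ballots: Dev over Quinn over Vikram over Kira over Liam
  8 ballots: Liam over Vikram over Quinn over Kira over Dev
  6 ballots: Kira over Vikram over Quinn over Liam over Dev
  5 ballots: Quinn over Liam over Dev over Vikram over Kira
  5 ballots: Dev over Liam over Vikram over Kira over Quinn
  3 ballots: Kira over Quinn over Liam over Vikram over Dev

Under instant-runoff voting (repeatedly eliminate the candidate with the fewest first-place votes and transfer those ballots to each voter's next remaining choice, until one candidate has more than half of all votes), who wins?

Liam

Round 1: Dev 14, Vikram 0, Liam 8, Quinn 5, Kira 9. Vikram eliminated.
Round 2: Dev 14, Liam 8, Quinn 5, Kira 9. Quinn eliminated.
Round 3: Dev 14, Liam 13, Kira 9. Kira eliminated.
Round 4: Dev 14, Liam 22. Liam has a majority (≥19).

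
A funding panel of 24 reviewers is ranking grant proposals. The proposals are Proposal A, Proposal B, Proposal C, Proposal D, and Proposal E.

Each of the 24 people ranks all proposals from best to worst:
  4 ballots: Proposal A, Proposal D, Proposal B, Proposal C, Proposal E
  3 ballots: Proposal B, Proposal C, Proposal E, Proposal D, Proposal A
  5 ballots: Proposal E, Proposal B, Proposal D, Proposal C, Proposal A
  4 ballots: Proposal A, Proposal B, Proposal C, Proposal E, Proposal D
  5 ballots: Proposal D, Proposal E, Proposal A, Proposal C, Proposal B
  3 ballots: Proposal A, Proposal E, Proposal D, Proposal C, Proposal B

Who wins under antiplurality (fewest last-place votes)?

Last-place votes: Proposal A 8, Proposal B 8, Proposal C 0, Proposal D 4, Proposal E 4.

Proposal C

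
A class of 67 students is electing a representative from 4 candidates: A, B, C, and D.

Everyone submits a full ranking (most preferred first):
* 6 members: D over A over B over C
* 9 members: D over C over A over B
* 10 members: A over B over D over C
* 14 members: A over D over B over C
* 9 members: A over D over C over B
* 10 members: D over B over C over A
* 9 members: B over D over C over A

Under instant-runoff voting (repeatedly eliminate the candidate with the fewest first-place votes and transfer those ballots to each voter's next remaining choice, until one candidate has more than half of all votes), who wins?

D

Round 1: A 33, B 9, C 0, D 25. C eliminated.
Round 2: A 33, B 9, D 25. B eliminated.
Round 3: A 33, D 34. D has a majority (≥34).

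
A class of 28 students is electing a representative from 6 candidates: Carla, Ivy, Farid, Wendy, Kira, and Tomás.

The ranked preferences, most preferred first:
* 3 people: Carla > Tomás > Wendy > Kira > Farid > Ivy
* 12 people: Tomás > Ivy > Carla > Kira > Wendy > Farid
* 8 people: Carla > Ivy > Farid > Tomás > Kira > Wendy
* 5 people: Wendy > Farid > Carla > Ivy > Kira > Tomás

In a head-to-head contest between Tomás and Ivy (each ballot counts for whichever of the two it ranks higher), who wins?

Tomás is ranked above Ivy on 15 ballots; Ivy above Tomás on 13.

Tomás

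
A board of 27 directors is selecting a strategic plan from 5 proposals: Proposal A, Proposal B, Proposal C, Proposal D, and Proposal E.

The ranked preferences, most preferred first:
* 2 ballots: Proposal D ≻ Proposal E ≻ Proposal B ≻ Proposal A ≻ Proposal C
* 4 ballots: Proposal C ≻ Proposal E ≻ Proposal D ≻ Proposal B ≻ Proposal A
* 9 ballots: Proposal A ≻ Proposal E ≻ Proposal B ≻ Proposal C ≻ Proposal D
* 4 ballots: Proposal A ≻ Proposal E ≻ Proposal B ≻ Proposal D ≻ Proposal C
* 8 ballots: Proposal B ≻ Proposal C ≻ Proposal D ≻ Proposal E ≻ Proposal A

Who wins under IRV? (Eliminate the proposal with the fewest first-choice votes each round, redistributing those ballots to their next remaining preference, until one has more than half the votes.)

Proposal B

Round 1: Proposal A 13, Proposal B 8, Proposal C 4, Proposal D 2, Proposal E 0. Proposal E eliminated.
Round 2: Proposal A 13, Proposal B 8, Proposal C 4, Proposal D 2. Proposal D eliminated.
Round 3: Proposal A 13, Proposal B 10, Proposal C 4. Proposal C eliminated.
Round 4: Proposal A 13, Proposal B 14. Proposal B has a majority (≥14).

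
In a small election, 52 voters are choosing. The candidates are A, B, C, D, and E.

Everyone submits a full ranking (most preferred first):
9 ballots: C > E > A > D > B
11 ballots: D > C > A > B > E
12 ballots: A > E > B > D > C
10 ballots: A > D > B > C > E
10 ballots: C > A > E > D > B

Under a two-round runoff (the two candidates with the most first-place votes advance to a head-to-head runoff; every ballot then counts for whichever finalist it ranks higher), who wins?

Round 1 first-place votes: A 22, B 0, C 19, D 11, E 0. A and C advance.
Runoff: A is ranked above C on 22 ballots, C above A on 30.

C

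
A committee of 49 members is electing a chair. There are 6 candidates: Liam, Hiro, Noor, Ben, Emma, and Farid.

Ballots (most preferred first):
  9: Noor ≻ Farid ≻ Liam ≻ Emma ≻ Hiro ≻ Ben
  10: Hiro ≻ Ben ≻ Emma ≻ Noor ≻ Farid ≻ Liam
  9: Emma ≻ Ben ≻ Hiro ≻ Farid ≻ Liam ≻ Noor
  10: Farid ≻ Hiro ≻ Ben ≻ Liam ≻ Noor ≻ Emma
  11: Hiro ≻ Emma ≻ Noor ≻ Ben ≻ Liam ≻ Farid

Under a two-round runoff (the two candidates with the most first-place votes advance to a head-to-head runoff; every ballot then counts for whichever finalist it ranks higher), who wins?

Round 1 first-place votes: Liam 0, Hiro 21, Noor 9, Ben 0, Emma 9, Farid 10. Hiro and Farid advance.
Runoff: Hiro is ranked above Farid on 30 ballots, Farid above Hiro on 19.

Hiro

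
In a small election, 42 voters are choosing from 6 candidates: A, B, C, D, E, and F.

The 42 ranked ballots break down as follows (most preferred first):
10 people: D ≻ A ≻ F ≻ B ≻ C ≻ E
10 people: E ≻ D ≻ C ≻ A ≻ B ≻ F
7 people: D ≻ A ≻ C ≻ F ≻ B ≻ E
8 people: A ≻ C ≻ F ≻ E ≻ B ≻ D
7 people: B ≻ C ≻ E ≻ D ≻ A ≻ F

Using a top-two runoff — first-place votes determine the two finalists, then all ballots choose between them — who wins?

E

Round 1 first-place votes: A 8, B 7, C 0, D 17, E 10, F 0. D and E advance.
Runoff: D is ranked above E on 17 ballots, E above D on 25.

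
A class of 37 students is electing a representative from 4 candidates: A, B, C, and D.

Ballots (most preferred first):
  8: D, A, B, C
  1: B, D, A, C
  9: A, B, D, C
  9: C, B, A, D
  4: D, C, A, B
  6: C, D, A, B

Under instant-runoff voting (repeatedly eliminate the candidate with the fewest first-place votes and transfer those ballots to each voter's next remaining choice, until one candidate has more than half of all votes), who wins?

D

Round 1: A 9, B 1, C 15, D 12. B eliminated.
Round 2: A 9, C 15, D 13. A eliminated.
Round 3: C 15, D 22. D has a majority (≥19).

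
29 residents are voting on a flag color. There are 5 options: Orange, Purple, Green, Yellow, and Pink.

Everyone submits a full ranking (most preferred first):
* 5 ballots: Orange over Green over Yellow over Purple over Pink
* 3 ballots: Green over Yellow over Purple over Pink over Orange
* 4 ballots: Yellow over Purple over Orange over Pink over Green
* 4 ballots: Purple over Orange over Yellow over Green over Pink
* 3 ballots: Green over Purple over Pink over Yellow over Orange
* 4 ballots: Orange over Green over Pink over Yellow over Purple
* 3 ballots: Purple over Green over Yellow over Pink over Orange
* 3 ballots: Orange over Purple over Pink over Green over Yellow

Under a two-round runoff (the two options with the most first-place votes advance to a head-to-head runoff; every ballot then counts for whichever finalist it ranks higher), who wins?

Round 1 first-place votes: Orange 12, Purple 7, Green 6, Yellow 4, Pink 0. Orange and Purple advance.
Runoff: Orange is ranked above Purple on 12 ballots, Purple above Orange on 17.

Purple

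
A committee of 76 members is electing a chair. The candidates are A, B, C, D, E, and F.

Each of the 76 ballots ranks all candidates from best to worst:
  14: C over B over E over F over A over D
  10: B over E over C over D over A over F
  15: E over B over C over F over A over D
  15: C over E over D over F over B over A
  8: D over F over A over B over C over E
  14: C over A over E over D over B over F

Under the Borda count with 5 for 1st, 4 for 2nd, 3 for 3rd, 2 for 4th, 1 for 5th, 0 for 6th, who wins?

A: 14×1 + 10×1 + 15×1 + 15×0 + 8×3 + 14×4 = 119
B: 14×4 + 10×5 + 15×4 + 15×1 + 8×2 + 14×1 = 211
C: 14×5 + 10×3 + 15×3 + 15×5 + 8×1 + 14×5 = 298
D: 14×0 + 10×2 + 15×0 + 15×3 + 8×5 + 14×2 = 133
E: 14×3 + 10×4 + 15×5 + 15×4 + 8×0 + 14×3 = 259
F: 14×2 + 10×0 + 15×2 + 15×2 + 8×4 + 14×0 = 120

C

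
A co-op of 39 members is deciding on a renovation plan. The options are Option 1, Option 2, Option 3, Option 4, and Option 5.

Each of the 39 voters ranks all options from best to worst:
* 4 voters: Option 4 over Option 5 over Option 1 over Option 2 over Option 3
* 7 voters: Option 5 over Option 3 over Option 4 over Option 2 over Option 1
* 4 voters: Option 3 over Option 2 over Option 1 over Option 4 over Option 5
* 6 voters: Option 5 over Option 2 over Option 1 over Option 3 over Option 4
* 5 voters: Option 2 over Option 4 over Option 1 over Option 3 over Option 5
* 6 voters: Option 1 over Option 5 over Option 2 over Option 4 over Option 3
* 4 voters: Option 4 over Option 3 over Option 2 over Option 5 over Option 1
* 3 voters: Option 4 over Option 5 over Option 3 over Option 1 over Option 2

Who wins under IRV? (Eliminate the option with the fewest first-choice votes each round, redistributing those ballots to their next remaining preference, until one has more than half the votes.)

Round 1: Option 1 6, Option 2 5, Option 3 4, Option 4 11, Option 5 13. Option 3 eliminated.
Round 2: Option 1 6, Option 2 9, Option 4 11, Option 5 13. Option 1 eliminated.
Round 3: Option 2 9, Option 4 11, Option 5 19. Option 2 eliminated.
Round 4: Option 4 20, Option 5 19. Option 4 has a majority (≥20).

Option 4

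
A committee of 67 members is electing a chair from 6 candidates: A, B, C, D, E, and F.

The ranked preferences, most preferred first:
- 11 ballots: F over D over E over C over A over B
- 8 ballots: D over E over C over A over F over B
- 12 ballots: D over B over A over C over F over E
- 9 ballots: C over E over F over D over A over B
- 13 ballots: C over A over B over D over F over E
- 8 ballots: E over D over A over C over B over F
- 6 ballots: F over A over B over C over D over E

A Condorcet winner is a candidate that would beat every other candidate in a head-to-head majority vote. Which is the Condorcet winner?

D

D vs A: 48–19
D vs B: 48–19
D vs C: 39–28
D vs E: 50–17
D vs F: 41–26
D beats every other candidate.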